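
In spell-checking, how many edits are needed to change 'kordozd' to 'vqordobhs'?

Let D[i][j] be the edit distance between the first i characters of 'kordozd' and the first j characters of 'vqordobhs', with D[i][0] = i, D[0][j] = j, and D[i][j] = D[i-1][j-1] if the characters match, else 1 + min(D[i-1][j], D[i][j-1], D[i-1][j-1]). Filling the table (rows: prefixes of 'kordozd', columns: prefixes of 'vqordobhs'):
     ε  v  q  o  r  d  o  b  h  s
  ε  0  1  2  3  4  5  6  7  8  9
  k  1  1  2  3  4  5  6  7  8  9
  o  2  2  2  2  3  4  5  6  7  8
  r  3  3  3  3  2  3  4  5  6  7
  d  4  4  4  4  3  2  3  4  5  6
  o  5  5  5  4  4  3  2  3  4  5
  z  6  6  6  5  5  4  3  3  4  5
  d  7  7  7  6  6  5  4  4  4  5
The bottom-right entry gives D[7][9] = 5, so no sequence of fewer than 5 edits works. Backtracking through the table gives one optimal edit sequence (5 edits):
  kordozd → vkordozd (ins v @1)
  vkordozd → vqordozd (sub k→q @2)
  vqordozd → vqordobzd (ins b @7)
  vqordobzd → vqordobhd (sub z→h @8)
  vqordobhd → vqordobhs (sub d→s @9)
Edit distance = 5.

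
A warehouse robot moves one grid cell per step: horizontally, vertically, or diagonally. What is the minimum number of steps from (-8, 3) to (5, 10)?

max(|x_i - y_i|) = max(|-8 - 5|, |3 - 10|) = max(13, 7) = 13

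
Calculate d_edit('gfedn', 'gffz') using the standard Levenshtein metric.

Let D[i][j] be the edit distance between the first i characters of 'gfedn' and the first j characters of 'gffz', with D[i][0] = i, D[0][j] = j, and D[i][j] = D[i-1][j-1] if the characters match, else 1 + min(D[i-1][j], D[i][j-1], D[i-1][j-1]). Filling the table (rows: prefixes of 'gfedn', columns: prefixes of 'gffz'):
     ε  g  f  f  z
  ε  0  1  2  3  4
  g  1  0  1  2  3
  f  2  1  0  1  2
  e  3  2  1  1  2
  d  4  3  2  2  2
  n  5  4  3  3  3
The bottom-right entry gives D[5][4] = 3, so no sequence of fewer than 3 edits works. Backtracking through the table gives one optimal edit sequence (3 edits):
  gfedn → gfdn (del e @3)
  gfdn → gffn (sub d→f @3)
  gffn → gffz (sub n→z @4)
Edit distance = 3.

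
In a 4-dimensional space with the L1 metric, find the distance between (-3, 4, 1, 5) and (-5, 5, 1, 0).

Σ|x_i - y_i| = |-3 - (-5)| + |4 - 5| + |1 - 1| + |5 - 0| = 2 + 1 + 0 + 5 = 8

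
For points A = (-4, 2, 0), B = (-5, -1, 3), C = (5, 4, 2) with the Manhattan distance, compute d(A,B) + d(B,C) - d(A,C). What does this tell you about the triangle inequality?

d(A,B) = 1 + 3 + 3 = 7, d(B,C) = 10 + 5 + 1 = 16, d(A,C) = 9 + 2 + 2 = 13.
d(A,B) + d(B,C) - d(A,C) = 7 + 16 - 13 = 23 - 13 = 10. This is ≥ 0, so the triangle inequality holds for these points.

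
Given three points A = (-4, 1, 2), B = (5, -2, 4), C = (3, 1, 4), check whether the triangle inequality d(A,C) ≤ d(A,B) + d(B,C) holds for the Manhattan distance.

d(A,B) = 9 + 3 + 2 = 14, d(B,C) = 2 + 3 + 0 = 5, d(A,C) = 7 + 0 + 2 = 9.
d(A,C) = 9 ≤ 14 + 5 = 19. Triangle inequality is satisfied.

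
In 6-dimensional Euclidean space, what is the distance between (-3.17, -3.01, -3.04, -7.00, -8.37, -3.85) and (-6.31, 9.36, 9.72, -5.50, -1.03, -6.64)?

√(Σ(x_i - y_i)²) = √((-3.17 - (-6.31))² + (-3.01 - 9.36)² + (-3.04 - 9.72)² + (-7 - (-5.5))² + (-8.37 - (-1.03))² + (-3.85 - (-6.64))²)
= √(3.14² + (-12.37)² + (-12.76)² + (-1.5)² + (-7.34)² + 2.79²) = √(9.8596 + 153.0169 + 162.8176 + 2.25 + 53.8756 + 7.7841) = √389.6038 ≈ 19.7384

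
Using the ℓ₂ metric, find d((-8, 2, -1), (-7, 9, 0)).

√(Σ(x_i - y_i)²) = √((-8 - (-7))² + (2 - 9)² + (-1 - 0)²)
= √((-1)² + (-7)² + (-1)²) = √(1 + 49 + 1) = √51 ≈ 7.1414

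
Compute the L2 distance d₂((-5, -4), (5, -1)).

√(Σ(x_i - y_i)²) = √((-5 - 5)² + (-4 - (-1))²)
= √((-10)² + (-3)²) = √(100 + 9) = √109 ≈ 10.4403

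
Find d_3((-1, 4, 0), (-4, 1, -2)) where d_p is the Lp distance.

(Σ|x_i - y_i|^3)^(1/3) = (|-1 - (-4)|^3 + |4 - 1|^3 + |0 - (-2)|^3)^(1/3)
= (3^3 + 3^3 + 2^3)^(1/3) = (27 + 27 + 8)^(1/3) = (62)^(1/3) ≈ 3.9579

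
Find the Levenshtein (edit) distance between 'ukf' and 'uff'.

Let D[i][j] be the edit distance between the first i characters of 'ukf' and the first j characters of 'uff', with D[i][0] = i, D[0][j] = j, and D[i][j] = D[i-1][j-1] if the characters match, else 1 + min(D[i-1][j], D[i][j-1], D[i-1][j-1]). Filling the table (rows: prefixes of 'ukf', columns: prefixes of 'uff'):
     ε  u  f  f
  ε  0  1  2  3
  u  1  0  1  2
  k  2  1  1  2
  f  3  2  1  1
The bottom-right entry gives D[3][3] = 1, so no sequence of fewer than 1 edit works. Backtracking through the table gives one optimal edit sequence (1 edit):
  ukf → uff (sub k→f @2)
Edit distance = 1.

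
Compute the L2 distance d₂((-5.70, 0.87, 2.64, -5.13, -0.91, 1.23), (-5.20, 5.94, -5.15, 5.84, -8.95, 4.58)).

√(Σ(x_i - y_i)²) = √((-5.7 - (-5.2))² + (0.87 - 5.94)² + (2.64 - (-5.15))² + (-5.13 - 5.84)² + (-0.91 - (-8.95))² + (1.23 - 4.58)²)
= √((-0.5)² + (-5.07)² + 7.79² + (-10.97)² + 8.04² + (-3.35)²) = √(0.25 + 25.7049 + 60.6841 + 120.3409 + 64.6416 + 11.2225) = √282.844 ≈ 16.818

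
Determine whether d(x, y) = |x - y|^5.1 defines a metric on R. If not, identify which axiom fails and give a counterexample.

No. d(x,y) = |x-y|^5.1 fails the triangle inequality since p = 5.1 > 1. Counterexample: x = 3, y = 10, z = 14. d(x,z) = |3 - 14|^5.1 = 11^5.1 ≈ 204692.8601, but d(x,y) + d(y,z) = 7^5.1 + 4^5.1 ≈ 20417.3796 + 1176.2671 = 21593.6467. Since 204692.8601 > 21593.6467, the triangle inequality is violated.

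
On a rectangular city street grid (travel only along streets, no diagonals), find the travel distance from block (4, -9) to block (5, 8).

Σ|x_i - y_i| = |4 - 5| + |-9 - 8| = 1 + 17 = 18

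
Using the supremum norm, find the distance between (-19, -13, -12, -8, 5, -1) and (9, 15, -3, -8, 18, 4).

max(|x_i - y_i|) = max(|-19 - 9|, |-13 - 15|, |-12 - (-3)|, |-8 - (-8)|, |5 - 18|, |-1 - 4|) = max(28, 28, 9, 0, 13, 5) = 28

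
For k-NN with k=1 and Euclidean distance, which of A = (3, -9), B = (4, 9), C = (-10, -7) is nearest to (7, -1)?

Distances: d(A) ≈ 8.9443, d(B) ≈ 10.4403, d(C) ≈ 18.0278. Nearest: A = (3, -9) with distance 8.9443.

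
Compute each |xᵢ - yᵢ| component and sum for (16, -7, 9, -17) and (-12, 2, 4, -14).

Σ|x_i - y_i| = |16 - (-12)| + |-7 - 2| + |9 - 4| + |-17 - (-14)| = 28 + 9 + 5 + 3 = 45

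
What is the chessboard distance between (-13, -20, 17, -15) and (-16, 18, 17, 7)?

max(|x_i - y_i|) = max(|-13 - (-16)|, |-20 - 18|, |17 - 17|, |-15 - 7|) = max(3, 38, 0, 22) = 38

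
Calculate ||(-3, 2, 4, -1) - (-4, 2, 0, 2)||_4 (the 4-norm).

(Σ|x_i - y_i|^4)^(1/4) = (|-3 - (-4)|^4 + |2 - 2|^4 + |4 - 0|^4 + |-1 - 2|^4)^(1/4)
= (1^4 + 0^4 + 4^4 + 3^4)^(1/4) = (1 + 0 + 256 + 81)^(1/4) = (338)^(1/4) ≈ 4.2877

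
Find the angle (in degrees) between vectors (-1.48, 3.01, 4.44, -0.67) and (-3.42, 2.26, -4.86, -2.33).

With u = (-1.48, 3.01, 4.44, -0.67), v = (-3.42, 2.26, -4.86, -2.33):
u·v = (-1.48)·(-3.42) + 3.01·2.26 + 4.44·(-4.86) + (-0.67)·(-2.33) = 5.0616 + 6.8026 + (-21.5784) + 1.5611 = -8.1531.
|u| = √((-1.48)² + 3.01² + 4.44² + (-0.67)²) = √(2.1904 + 9.0601 + 19.7136 + 0.4489) = √31.413, |v| = √((-3.42)² + 2.26² + (-4.86)² + (-2.33)²) = √(11.6964 + 5.1076 + 23.6196 + 5.4289) = √45.8525.
cos θ = (u·v)/(|u||v|) = -8.1531/(√31.413·√45.8525) ≈ -0.214826
θ = arccos(-0.214826) ≈ 102.41°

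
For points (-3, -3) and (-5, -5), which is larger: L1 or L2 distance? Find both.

L1 = |-3 - (-5)| + |-3 - (-5)| = 2 + 2 = 4
L2 = √(2² + 2²) = √8 ≈ 2.8284
L1 ≥ L2 always (equality iff movement is along one axis); L1 > L2 here.
Ratio L1/L2 = 4/√8 ≈ 1.4142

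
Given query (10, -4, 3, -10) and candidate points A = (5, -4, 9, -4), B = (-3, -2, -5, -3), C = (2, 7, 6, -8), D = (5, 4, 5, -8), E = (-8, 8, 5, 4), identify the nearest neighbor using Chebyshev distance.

Distances: d(A) = 6, d(B) = 13, d(C) = 11, d(D) = 8, d(E) = 18. Nearest: A = (5, -4, 9, -4) with distance 6.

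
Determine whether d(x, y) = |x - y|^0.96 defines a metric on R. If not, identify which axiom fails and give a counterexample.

Yes. With 0 < p = 0.96 ≤ 1, d(x,y) = |x-y|^0.96 is a metric on R. Non-negativity and symmetry are immediate; |x-y|^0.96 = 0 ⟺ |x-y| = 0 ⟺ x = y. For the triangle inequality, the function t ↦ t^0.96 is subadditive on [0,∞) when p ≤ 1, so |x-z|^0.96 ≤ (|x-y| + |y-z|)^0.96 ≤ |x-y|^0.96 + |y-z|^0.96.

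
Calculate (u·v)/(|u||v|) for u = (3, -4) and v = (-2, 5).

With u = (3, -4), v = (-2, 5):
u·v = 3·(-2) + (-4)·5 = (-6) + (-20) = -26.
|u| = √(3² + (-4)²) = √25, |v| = √((-2)² + 5²) = √29, so |u||v| = √(25·29) = √725.
cos θ = (u·v)/(|u||v|) = -26/√725 ≈ -0.9656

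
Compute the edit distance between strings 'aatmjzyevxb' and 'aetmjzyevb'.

Let D[i][j] be the edit distance between the first i characters of 'aatmjzyevxb' and the first j characters of 'aetmjzyevb', with D[i][0] = i, D[0][j] = j, and D[i][j] = D[i-1][j-1] if the characters match, else 1 + min(D[i-1][j], D[i][j-1], D[i-1][j-1]). Filling the table (rows: prefixes of 'aatmjzyevxb', columns: prefixes of 'aetmjzyevb'):
     ε  a  e  t  m  j  z  y  e  v  b
  ε  0  1  2  3  4  5  6  7  8  9 10
  a  1  0  1  2  3  4  5  6  7  8  9
  a  2  1  1  2  3  4  5  6  7  8  9
  t  3  2  2  1  2  3  4  5  6  7  8
  m  4  3  3  2  1  2  3  4  5  6  7
  j  5  4  4  3  2  1  2  3  4  5  6
  z  6  5  5  4  3  2  1  2  3  4  5
  y  7  6  6  5  4  3  2  1  2  3  4
  e  8  7  6  6  5  4  3  2  1  2  3
  v  9  8  7  7  6  5  4  3  2  1  2
  x 10  9  8  8  7  6  5  4  3  2  2
  b 11 10  9  9  8  7  6  5  4  3  2
The bottom-right entry gives D[11][10] = 2, so no sequence of fewer than 2 edits works. Backtracking through the table gives one optimal edit sequence (2 edits):
  aatmjzyevxb → aetmjzyevxb (sub a→e @2)
  aetmjzyevxb → aetmjzyevb (del x @10)
Edit distance = 2.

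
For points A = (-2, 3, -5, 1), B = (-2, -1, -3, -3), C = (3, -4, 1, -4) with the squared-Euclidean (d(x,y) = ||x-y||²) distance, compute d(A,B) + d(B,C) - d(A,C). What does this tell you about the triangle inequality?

d(A,B) = 0² + 4² + 2² + 4² = 36, d(B,C) = 5² + 3² + 4² + 1² = 51, d(A,C) = 5² + 7² + 6² + 5² = 135.
d(A,B) + d(B,C) - d(A,C) = 36 + 51 - 135 = 87 - 135 = -48. This is < 0, so the triangle inequality FAILS for these points (squared-Euclidean is not a metric).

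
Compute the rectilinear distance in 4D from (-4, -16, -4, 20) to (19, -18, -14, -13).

Σ|x_i - y_i| = |-4 - 19| + |-16 - (-18)| + |-4 - (-14)| + |20 - (-13)| = 23 + 2 + 10 + 33 = 68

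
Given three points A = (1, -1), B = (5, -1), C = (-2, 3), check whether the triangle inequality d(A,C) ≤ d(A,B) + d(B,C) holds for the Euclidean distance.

d(A,B) = √(4² + 0²) = √16 = 4, d(B,C) = √(7² + 4²) = √65 ≈ 8.0623, d(A,C) = √(3² + 4²) = √25 = 5.
d(A,C) = 5 ≤ 4 + 8.0623 = 12.0623. Triangle inequality is satisfied.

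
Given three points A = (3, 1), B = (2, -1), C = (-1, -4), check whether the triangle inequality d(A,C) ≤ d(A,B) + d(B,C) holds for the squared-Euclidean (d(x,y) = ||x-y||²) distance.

d(A,B) = 1² + 2² = 5, d(B,C) = 3² + 3² = 18, d(A,C) = 4² + 5² = 41.
d(A,C) = 41 > 5 + 18 = 23. Triangle inequality is VIOLATED. (Squared-Euclidean is not a metric — this is a counterexample.)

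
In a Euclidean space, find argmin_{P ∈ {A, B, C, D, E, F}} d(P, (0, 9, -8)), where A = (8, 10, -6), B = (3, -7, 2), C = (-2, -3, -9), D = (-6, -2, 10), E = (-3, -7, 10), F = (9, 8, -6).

Distances: d(A) ≈ 8.3066, d(B) ≈ 19.105, d(C) ≈ 12.2066, d(D) ≈ 21.9317, d(E) ≈ 24.2693, d(F) ≈ 9.2736. Nearest: A = (8, 10, -6) with distance 8.3066.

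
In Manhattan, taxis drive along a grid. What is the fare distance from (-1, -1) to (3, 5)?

Σ|x_i - y_i| = |-1 - 3| + |-1 - 5| = 4 + 6 = 10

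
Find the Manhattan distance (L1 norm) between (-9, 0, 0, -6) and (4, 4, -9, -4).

Σ|x_i - y_i| = |-9 - 4| + |0 - 4| + |0 - (-9)| + |-6 - (-4)| = 13 + 4 + 9 + 2 = 28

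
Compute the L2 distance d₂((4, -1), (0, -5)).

√(Σ(x_i - y_i)²) = √((4 - 0)² + (-1 - (-5))²)
= √(4² + 4²) = √(16 + 16) = √32 ≈ 5.6569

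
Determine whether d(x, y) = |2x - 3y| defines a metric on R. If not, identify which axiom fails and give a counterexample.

No. d fails symmetry: d(5, 4) = |2·5 - 3·4| = |-2| = 2, but d(4, 5) = |2·4 - 3·5| = |-7| = 7. Since 2 ≠ 7, d(x,y) ≠ d(y,x) in general.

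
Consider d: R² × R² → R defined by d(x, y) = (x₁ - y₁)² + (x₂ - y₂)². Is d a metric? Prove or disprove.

No. The squared Euclidean distance fails the triangle inequality. Counterexample: x = (0, 0), y = (5, 3), z = (10, 6). d(x,z) = 10² + 6² = 136, but d(x,y) + d(y,z) = (5² + 3²) + (5² + 3²) = 34 + 34 = 68. Since 136 > 68, the triangle inequality is violated. (Note: √d, the ordinary Euclidean distance, IS a metric.)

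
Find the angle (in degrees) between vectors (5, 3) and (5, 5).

With u = (5, 3), v = (5, 5):
u·v = 5·5 + 3·5 = 25 + 15 = 40.
|u| = √(5² + 3²) = √34, |v| = √(5² + 5²) = √50, so |u||v| = √(34·50) = √1700.
cos θ = (u·v)/(|u||v|) = 40/√1700 ≈ 0.970143
θ = arccos(0.970143) ≈ 14.04°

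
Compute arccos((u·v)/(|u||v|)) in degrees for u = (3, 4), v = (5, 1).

With u = (3, 4), v = (5, 1):
u·v = 3·5 + 4·1 = 15 + 4 = 19.
|u| = √(3² + 4²) = √25, |v| = √(5² + 1²) = √26, so |u||v| = √(25·26) = √650.
cos θ = (u·v)/(|u||v|) = 19/√650 ≈ 0.745241
θ = arccos(0.745241) ≈ 41.82°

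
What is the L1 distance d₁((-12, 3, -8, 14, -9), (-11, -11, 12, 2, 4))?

Σ|x_i - y_i| = |-12 - (-11)| + |3 - (-11)| + |-8 - 12| + |14 - 2| + |-9 - 4| = 1 + 14 + 20 + 12 + 13 = 60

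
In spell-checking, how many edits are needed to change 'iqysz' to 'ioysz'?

Let D[i][j] be the edit distance between the first i characters of 'iqysz' and the first j characters of 'ioysz', with D[i][0] = i, D[0][j] = j, and D[i][j] = D[i-1][j-1] if the characters match, else 1 + min(D[i-1][j], D[i][j-1], D[i-1][j-1]). Filling the table (rows: prefixes of 'iqysz', columns: prefixes of 'ioysz'):
     ε  i  o  y  s  z
  ε  0  1  2  3  4  5
  i  1  0  1  2  3  4
  q  2  1  1  2  3  4
  y  3  2  2  1  2  3
  s  4  3  3  2  1  2
  z  5  4  4  3  2  1
The bottom-right entry gives D[5][5] = 1, so no sequence of fewer than 1 edit works. Backtracking through the table gives one optimal edit sequence (1 edit):
  iqysz → ioysz (sub q→o @2)
Edit distance = 1.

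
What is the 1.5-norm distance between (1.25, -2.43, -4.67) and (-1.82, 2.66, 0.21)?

(Σ|x_i - y_i|^1.5)^(1/1.5) = (|1.25 - (-1.82)|^1.5 + |-2.43 - 2.66|^1.5 + |-4.67 - 0.21|^1.5)^(1/1.5)
= (3.07^1.5 + 5.09^1.5 + 4.88^1.5)^(1/1.5) ≈ (5.3791 + 11.4836 + 10.7803)^(1/1.5) = (27.643)^(1/1.5) ≈ 9.1423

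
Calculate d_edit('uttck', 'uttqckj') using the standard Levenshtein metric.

Let D[i][j] be the edit distance between the first i characters of 'uttck' and the first j characters of 'uttqckj', with D[i][0] = i, D[0][j] = j, and D[i][j] = D[i-1][j-1] if the characters match, else 1 + min(D[i-1][j], D[i][j-1], D[i-1][j-1]). Filling the table (rows: prefixes of 'uttck', columns: prefixes of 'uttqckj'):
     ε  u  t  t  q  c  k  j
  ε  0  1  2  3  4  5  6  7
  u  1  0  1  2  3  4  5  6
  t  2  1  0  1  2  3  4  5
  t  3  2  1  0  1  2  3  4
  c  4  3  2  1  1  1  2  3
  k  5  4  3  2  2  2  1  2
The bottom-right entry gives D[5][7] = 2, so no sequence of fewer than 2 edits works. Backtracking through the table gives one optimal edit sequence (2 edits):
  uttck → uttqck (ins q @4)
  uttqck → uttqckj (ins j @7)
Edit distance = 2.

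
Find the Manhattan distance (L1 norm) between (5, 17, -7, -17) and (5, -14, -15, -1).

Σ|x_i - y_i| = |5 - 5| + |17 - (-14)| + |-7 - (-15)| + |-17 - (-1)| = 0 + 31 + 8 + 16 = 55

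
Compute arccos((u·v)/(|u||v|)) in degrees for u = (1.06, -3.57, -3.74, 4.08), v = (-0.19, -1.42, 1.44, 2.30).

With u = (1.06, -3.57, -3.74, 4.08), v = (-0.19, -1.42, 1.44, 2.30):
u·v = 1.06·(-0.19) + (-3.57)·(-1.42) + (-3.74)·1.44 + 4.08·2.3 = (-0.2014) + 5.0694 + (-5.3856) + 9.384 = 8.8664.
|u| = √(1.06² + (-3.57)² + (-3.74)² + 4.08²) = √(1.1236 + 12.7449 + 13.9876 + 16.6464) = √44.5025, |v| = √((-0.19)² + (-1.42)² + 1.44² + 2.3²) = √(0.0361 + 2.0164 + 2.0736 + 5.29) = √9.4161.
cos θ = (u·v)/(|u||v|) = 8.8664/(√44.5025·√9.4161) ≈ 0.433131
θ = arccos(0.433131) ≈ 64.33°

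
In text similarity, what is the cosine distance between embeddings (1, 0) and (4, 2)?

With u = (1, 0), v = (4, 2):
u·v = 1·4 + 0·2 = 4 + 0 = 4.
|u| = √(1² + 0²) = √1, |v| = √(4² + 2²) = √20, so |u||v| = √(1·20) = √20.
cos θ = (u·v)/(|u||v|) = 4/√20 ≈ 0.8944
Cosine distance = 1 - cos θ ≈ 1 - 0.8944 = 0.1056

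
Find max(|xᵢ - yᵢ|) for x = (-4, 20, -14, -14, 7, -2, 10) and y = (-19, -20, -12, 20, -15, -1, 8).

max(|x_i - y_i|) = max(|-4 - (-19)|, |20 - (-20)|, |-14 - (-12)|, |-14 - 20|, |7 - (-15)|, |-2 - (-1)|, |10 - 8|) = max(15, 40, 2, 34, 22, 1, 2) = 40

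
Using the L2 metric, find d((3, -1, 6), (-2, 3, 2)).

√(Σ(x_i - y_i)²) = √((3 - (-2))² + (-1 - 3)² + (6 - 2)²)
= √(5² + (-4)² + 4²) = √(25 + 16 + 16) = √57 ≈ 7.5498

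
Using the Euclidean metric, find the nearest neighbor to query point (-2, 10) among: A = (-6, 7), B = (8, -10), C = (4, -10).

Distances: d(A) = 5, d(B) ≈ 22.3607, d(C) ≈ 20.8806. Nearest: A = (-6, 7) with distance 5.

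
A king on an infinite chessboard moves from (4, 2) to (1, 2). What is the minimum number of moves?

max(|x_i - y_i|) = max(|4 - 1|, |2 - 2|) = max(3, 0) = 3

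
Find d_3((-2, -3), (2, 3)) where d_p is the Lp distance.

(Σ|x_i - y_i|^3)^(1/3) = (|-2 - 2|^3 + |-3 - 3|^3)^(1/3)
= (4^3 + 6^3)^(1/3) = (64 + 216)^(1/3) = (280)^(1/3) ≈ 6.5421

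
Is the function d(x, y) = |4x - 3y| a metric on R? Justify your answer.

No. d fails symmetry: d(1, 3) = |4·1 - 3·3| = |-5| = 5, but d(3, 1) = |4·3 - 3·1| = |9| = 9. Since 5 ≠ 9, d(x,y) ≠ d(y,x) in general.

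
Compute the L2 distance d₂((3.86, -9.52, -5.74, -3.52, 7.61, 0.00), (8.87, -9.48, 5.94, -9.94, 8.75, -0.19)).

√(Σ(x_i - y_i)²) = √((3.86 - 8.87)² + (-9.52 - (-9.48))² + (-5.74 - 5.94)² + (-3.52 - (-9.94))² + (7.61 - 8.75)² + (0 - (-0.19))²)
= √((-5.01)² + (-0.04)² + (-11.68)² + 6.42² + (-1.14)² + 0.19²) = √(25.1001 + 0.0016 + 136.4224 + 41.2164 + 1.2996 + 0.0361) = √204.0762 ≈ 14.2855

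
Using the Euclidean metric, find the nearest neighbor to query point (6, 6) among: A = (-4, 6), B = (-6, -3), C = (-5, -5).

Distances: d(A) = 10, d(B) = 15, d(C) ≈ 15.5563. Nearest: A = (-4, 6) with distance 10.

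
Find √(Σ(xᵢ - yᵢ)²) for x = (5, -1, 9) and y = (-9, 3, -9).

√(Σ(x_i - y_i)²) = √((5 - (-9))² + (-1 - 3)² + (9 - (-9))²)
= √(14² + (-4)² + 18²) = √(196 + 16 + 324) = √536 ≈ 23.1517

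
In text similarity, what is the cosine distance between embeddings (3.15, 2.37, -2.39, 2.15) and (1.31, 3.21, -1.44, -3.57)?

With u = (3.15, 2.37, -2.39, 2.15), v = (1.31, 3.21, -1.44, -3.57):
u·v = 3.15·1.31 + 2.37·3.21 + (-2.39)·(-1.44) + 2.15·(-3.57) = 4.1265 + 7.6077 + 3.4416 + (-7.6755) = 7.5003.
|u| = √(3.15² + 2.37² + (-2.39)² + 2.15²) = √(9.9225 + 5.6169 + 5.7121 + 4.6225) = √25.874, |v| = √(1.31² + 3.21² + (-1.44)² + (-3.57)²) = √(1.7161 + 10.3041 + 2.0736 + 12.7449) = √26.8387.
cos θ = (u·v)/(|u||v|) = 7.5003/(√25.874·√26.8387) ≈ 0.2846
Cosine distance = 1 - cos θ ≈ 1 - 0.2846 = 0.7154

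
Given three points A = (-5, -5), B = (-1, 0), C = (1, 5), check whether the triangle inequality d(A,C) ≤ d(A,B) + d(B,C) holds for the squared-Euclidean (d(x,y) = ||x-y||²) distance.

d(A,B) = 4² + 5² = 41, d(B,C) = 2² + 5² = 29, d(A,C) = 6² + 10² = 136.
d(A,C) = 136 > 41 + 29 = 70. Triangle inequality is VIOLATED. (Squared-Euclidean is not a metric — this is a counterexample.)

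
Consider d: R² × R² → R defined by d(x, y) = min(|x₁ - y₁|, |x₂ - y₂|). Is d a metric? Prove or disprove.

No. d fails identity of indiscernibles: take x = (-5, 0) and y = (-5, 8). Then d(x,y) = min(|-5 - (-5)|, |0 - 8|) = min(0, 8) = 0, yet x ≠ y.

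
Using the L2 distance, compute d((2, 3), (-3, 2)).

(Σ|x_i - y_i|^2)^(1/2) = (|2 - (-3)|^2 + |3 - 2|^2)^(1/2)
= (5^2 + 1^2)^(1/2) = (25 + 1)^(1/2) = (26)^(1/2) ≈ 5.099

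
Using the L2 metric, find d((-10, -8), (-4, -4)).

√(Σ(x_i - y_i)²) = √((-10 - (-4))² + (-8 - (-4))²)
= √((-6)² + (-4)²) = √(36 + 16) = √52 ≈ 7.2111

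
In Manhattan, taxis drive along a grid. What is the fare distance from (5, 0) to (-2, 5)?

Σ|x_i - y_i| = |5 - (-2)| + |0 - 5| = 7 + 5 = 12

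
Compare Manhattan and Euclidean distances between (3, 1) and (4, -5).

L1 = |3 - 4| + |1 - (-5)| = 1 + 6 = 7
L2 = √(1² + 6²) = √37 ≈ 6.0828
L1 ≥ L2 always (equality iff movement is along one axis); L1 > L2 here.
Ratio L1/L2 = 7/√37 ≈ 1.1508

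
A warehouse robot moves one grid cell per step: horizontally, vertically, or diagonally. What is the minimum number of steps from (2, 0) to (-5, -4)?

max(|x_i - y_i|) = max(|2 - (-5)|, |0 - (-4)|) = max(7, 4) = 7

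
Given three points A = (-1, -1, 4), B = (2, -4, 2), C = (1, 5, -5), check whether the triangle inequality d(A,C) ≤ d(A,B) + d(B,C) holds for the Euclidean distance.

d(A,B) = √(3² + 3² + 2²) = √22 ≈ 4.6904, d(B,C) = √(1² + 9² + 7²) = √131 ≈ 11.4455, d(A,C) = √(2² + 6² + 9²) = √121 = 11.
d(A,C) = 11 ≤ 4.6904 + 11.4455 = 16.1359. Triangle inequality is satisfied.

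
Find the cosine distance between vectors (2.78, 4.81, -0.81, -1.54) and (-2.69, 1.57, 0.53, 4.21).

With u = (2.78, 4.81, -0.81, -1.54), v = (-2.69, 1.57, 0.53, 4.21):
u·v = 2.78·(-2.69) + 4.81·1.57 + (-0.81)·0.53 + (-1.54)·4.21 = (-7.4782) + 7.5517 + (-0.4293) + (-6.4834) = -6.8392.
|u| = √(2.78² + 4.81² + (-0.81)² + (-1.54)²) = √(7.7284 + 23.1361 + 0.6561 + 2.3716) = √33.8922, |v| = √((-2.69)² + 1.57² + 0.53² + 4.21²) = √(7.2361 + 2.4649 + 0.2809 + 17.7241) = √27.706.
cos θ = (u·v)/(|u||v|) = -6.8392/(√33.8922·√27.706) ≈ -0.2232
Cosine distance = 1 - cos θ ≈ 1 - (-0.2232) = 1.2232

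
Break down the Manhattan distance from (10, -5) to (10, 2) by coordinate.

Σ|x_i - y_i| = |10 - 10| + |-5 - 2| = 0 + 7 = 7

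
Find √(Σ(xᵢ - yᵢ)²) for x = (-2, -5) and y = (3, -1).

√(Σ(x_i - y_i)²) = √((-2 - 3)² + (-5 - (-1))²)
= √((-5)² + (-4)²) = √(25 + 16) = √41 ≈ 6.4031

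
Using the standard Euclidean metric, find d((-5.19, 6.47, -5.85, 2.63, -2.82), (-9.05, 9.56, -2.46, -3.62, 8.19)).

√(Σ(x_i - y_i)²) = √((-5.19 - (-9.05))² + (6.47 - 9.56)² + (-5.85 - (-2.46))² + (2.63 - (-3.62))² + (-2.82 - 8.19)²)
= √(3.86² + (-3.09)² + (-3.39)² + 6.25² + (-11.01)²) = √(14.8996 + 9.5481 + 11.4921 + 39.0625 + 121.2201) = √196.2224 ≈ 14.0079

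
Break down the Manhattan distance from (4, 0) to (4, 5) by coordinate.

Σ|x_i - y_i| = |4 - 4| + |0 - 5| = 0 + 5 = 5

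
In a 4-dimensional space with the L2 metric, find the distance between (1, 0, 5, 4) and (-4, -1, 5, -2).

(Σ|x_i - y_i|^2)^(1/2) = (|1 - (-4)|^2 + |0 - (-1)|^2 + |5 - 5|^2 + |4 - (-2)|^2)^(1/2)
= (5^2 + 1^2 + 0^2 + 6^2)^(1/2) = (25 + 1 + 0 + 36)^(1/2) = (62)^(1/2) ≈ 7.874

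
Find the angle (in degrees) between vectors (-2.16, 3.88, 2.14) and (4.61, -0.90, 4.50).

With u = (-2.16, 3.88, 2.14), v = (4.61, -0.90, 4.50):
u·v = (-2.16)·4.61 + 3.88·(-0.9) + 2.14·4.5 = (-9.9576) + (-3.492) + 9.63 = -3.8196.
|u| = √((-2.16)² + 3.88² + 2.14²) = √(4.6656 + 15.0544 + 4.5796) = √24.2996, |v| = √(4.61² + (-0.9)² + 4.5²) = √(21.2521 + 0.81 + 20.25) = √42.3121.
cos θ = (u·v)/(|u||v|) = -3.8196/(√24.2996·√42.3121) ≈ -0.11912
θ = arccos(-0.11912) ≈ 96.84°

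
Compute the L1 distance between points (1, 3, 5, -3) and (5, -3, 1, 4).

Σ|x_i - y_i| = |1 - 5| + |3 - (-3)| + |5 - 1| + |-3 - 4| = 4 + 6 + 4 + 7 = 21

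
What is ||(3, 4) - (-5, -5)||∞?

max(|x_i - y_i|) = max(|3 - (-5)|, |4 - (-5)|) = max(8, 9) = 9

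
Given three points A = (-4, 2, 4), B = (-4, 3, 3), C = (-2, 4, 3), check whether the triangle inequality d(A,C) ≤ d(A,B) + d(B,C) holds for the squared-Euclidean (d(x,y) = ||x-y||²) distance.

d(A,B) = 0² + 1² + 1² = 2, d(B,C) = 2² + 1² + 0² = 5, d(A,C) = 2² + 2² + 1² = 9.
d(A,C) = 9 > 2 + 5 = 7. Triangle inequality is VIOLATED. (Squared-Euclidean is not a metric — this is a counterexample.)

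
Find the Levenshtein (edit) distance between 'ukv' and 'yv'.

Let D[i][j] be the edit distance between the first i characters of 'ukv' and the first j characters of 'yv', with D[i][0] = i, D[0][j] = j, and D[i][j] = D[i-1][j-1] if the characters match, else 1 + min(D[i-1][j], D[i][j-1], D[i-1][j-1]). Filling the table (rows: prefixes of 'ukv', columns: prefixes of 'yv'):
     ε  y  v
  ε  0  1  2
  u  1  1  2
  k  2  2  2
  v  3  3  2
The bottom-right entry gives D[3][2] = 2, so no sequence of fewer than 2 edits works. Backtracking through the table gives one optimal edit sequence (2 edits):
  ukv → kv (del u @1)
  kv → yv (sub k→y @1)
Edit distance = 2.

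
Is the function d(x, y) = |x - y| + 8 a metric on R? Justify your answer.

No. d fails identity of indiscernibles (specifically d(x,x) = 0): d(-5, -5) = |-5 - (-5)| + 8 = 0 + 8 = 8 ≠ 0.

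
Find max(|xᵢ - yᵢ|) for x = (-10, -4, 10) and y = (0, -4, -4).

max(|x_i - y_i|) = max(|-10 - 0|, |-4 - (-4)|, |10 - (-4)|) = max(10, 0, 14) = 14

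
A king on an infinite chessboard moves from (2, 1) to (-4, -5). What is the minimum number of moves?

max(|x_i - y_i|) = max(|2 - (-4)|, |1 - (-5)|) = max(6, 6) = 6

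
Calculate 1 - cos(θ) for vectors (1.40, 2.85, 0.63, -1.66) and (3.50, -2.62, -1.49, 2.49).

With u = (1.40, 2.85, 0.63, -1.66), v = (3.50, -2.62, -1.49, 2.49):
u·v = 1.4·3.5 + 2.85·(-2.62) + 0.63·(-1.49) + (-1.66)·2.49 = 4.9 + (-7.467) + (-0.9387) + (-4.1334) = -7.6391.
|u| = √(1.4² + 2.85² + 0.63² + (-1.66)²) = √(1.96 + 8.1225 + 0.3969 + 2.7556) = √13.235, |v| = √(3.5² + (-2.62)² + (-1.49)² + 2.49²) = √(12.25 + 6.8644 + 2.2201 + 6.2001) = √27.5346.
cos θ = (u·v)/(|u||v|) = -7.6391/(√13.235·√27.5346) ≈ -0.4002
Cosine distance = 1 - cos θ ≈ 1 - (-0.4002) = 1.4002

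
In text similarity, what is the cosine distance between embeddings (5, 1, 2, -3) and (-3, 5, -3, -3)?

With u = (5, 1, 2, -3), v = (-3, 5, -3, -3):
u·v = 5·(-3) + 1·5 + 2·(-3) + (-3)·(-3) = (-15) + 5 + (-6) + 9 = -7.
|u| = √(5² + 1² + 2² + (-3)²) = √39, |v| = √((-3)² + 5² + (-3)² + (-3)²) = √52, so |u||v| = √(39·52) = √2028.
cos θ = (u·v)/(|u||v|) = -7/√2028 ≈ -0.1554
Cosine distance = 1 - cos θ ≈ 1 - (-0.1554) = 1.1554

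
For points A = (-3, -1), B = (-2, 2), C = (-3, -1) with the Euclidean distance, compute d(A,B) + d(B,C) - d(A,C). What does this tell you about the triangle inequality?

d(A,B) = √(1² + 3²) = √10 ≈ 3.1623, d(B,C) = √(1² + 3²) = √10 ≈ 3.1623, d(A,C) = √(0² + 0²) = √0 = 0.
d(A,B) + d(B,C) - d(A,C) = 3.1623 + 3.1623 - 0 = 6.3246 - 0 = 6.3246 (to 4 decimal places). This is ≥ 0, so the triangle inequality holds for these points.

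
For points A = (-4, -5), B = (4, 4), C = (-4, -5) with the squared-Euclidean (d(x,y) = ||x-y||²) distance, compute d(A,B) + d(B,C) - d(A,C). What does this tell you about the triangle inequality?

d(A,B) = 8² + 9² = 145, d(B,C) = 8² + 9² = 145, d(A,C) = 0² + 0² = 0.
d(A,B) + d(B,C) - d(A,C) = 145 + 145 - 0 = 290 - 0 = 290. This is ≥ 0, so the triangle inequality holds for these points.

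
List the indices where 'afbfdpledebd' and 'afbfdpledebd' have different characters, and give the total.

Differing positions: none. Hamming distance = 0.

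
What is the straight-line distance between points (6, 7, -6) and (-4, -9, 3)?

√(Σ(x_i - y_i)²) = √((6 - (-4))² + (7 - (-9))² + (-6 - 3)²)
= √(10² + 16² + (-9)²) = √(100 + 256 + 81) = √437 ≈ 20.9045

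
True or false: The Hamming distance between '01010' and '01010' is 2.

Differing positions: none. Hamming distance = 0, so the claim that d_H = 2 is false.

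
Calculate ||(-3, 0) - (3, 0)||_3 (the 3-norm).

(Σ|x_i - y_i|^3)^(1/3) = (|-3 - 3|^3 + |0 - 0|^3)^(1/3)
= (6^3 + 0^3)^(1/3) = (216 + 0)^(1/3) = (216)^(1/3) = 6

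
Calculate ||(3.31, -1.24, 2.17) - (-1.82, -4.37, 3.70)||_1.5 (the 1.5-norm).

(Σ|x_i - y_i|^1.5)^(1/1.5) = (|3.31 - (-1.82)|^1.5 + |-1.24 - (-4.37)|^1.5 + |2.17 - 3.7|^1.5)^(1/1.5)
= (5.13^1.5 + 3.13^1.5 + 1.53^1.5)^(1/1.5) ≈ (11.6192 + 5.5375 + 1.8925)^(1/1.5) = (19.0492)^(1/1.5) ≈ 7.1327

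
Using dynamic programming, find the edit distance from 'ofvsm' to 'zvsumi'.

Let D[i][j] be the edit distance between the first i characters of 'ofvsm' and the first j characters of 'zvsumi', with D[i][0] = i, D[0][j] = j, and D[i][j] = D[i-1][j-1] if the characters match, else 1 + min(D[i-1][j], D[i][j-1], D[i-1][j-1]). Filling the table (rows: prefixes of 'ofvsm', columns: prefixes of 'zvsumi'):
     ε  z  v  s  u  m  i
  ε  0  1  2  3  4  5  6
  o  1  1  2  3  4  5  6
  f  2  2  2  3  4  5  6
  v  3  3  2  3  4  5  6
  s  4  4  3  2  3  4  5
  m  5  5  4  3  3  3  4
The bottom-right entry gives D[5][6] = 4, so no sequence of fewer than 4 edits works. Backtracking through the table gives one optimal edit sequence (4 edits):
  ofvsm → fvsm (del o @1)
  fvsm → zvsm (sub f→z @1)
  zvsm → zvsum (ins u @4)
  zvsum → zvsumi (ins i @6)
Edit distance = 4.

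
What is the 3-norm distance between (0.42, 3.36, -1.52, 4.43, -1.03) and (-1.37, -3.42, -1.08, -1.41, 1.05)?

(Σ|x_i - y_i|^3)^(1/3) = (|0.42 - (-1.37)|^3 + |3.36 - (-3.42)|^3 + |-1.52 - (-1.08)|^3 + |4.43 - (-1.41)|^3 + |-1.03 - 1.05|^3)^(1/3)
= (1.79^3 + 6.78^3 + 0.44^3 + 5.84^3 + 2.08^3)^(1/3) ≈ (5.7353 + 311.6658 + 0.0852 + 199.1767 + 8.9989)^(1/3) = (525.6619)^(1/3) ≈ 8.0705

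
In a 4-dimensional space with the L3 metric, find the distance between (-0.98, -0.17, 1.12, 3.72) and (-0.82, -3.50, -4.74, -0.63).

(Σ|x_i - y_i|^3)^(1/3) = (|-0.98 - (-0.82)|^3 + |-0.17 - (-3.5)|^3 + |1.12 - (-4.74)|^3 + |3.72 - (-0.63)|^3)^(1/3)
= (0.16^3 + 3.33^3 + 5.86^3 + 4.35^3)^(1/3) ≈ (0.0041 + 36.926 + 201.2301 + 82.3129)^(1/3) = (320.4731)^(1/3) ≈ 6.8433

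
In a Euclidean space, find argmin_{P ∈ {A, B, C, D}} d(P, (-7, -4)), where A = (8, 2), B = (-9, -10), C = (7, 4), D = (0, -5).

Distances: d(A) ≈ 16.1555, d(B) ≈ 6.3246, d(C) ≈ 16.1245, d(D) ≈ 7.0711. Nearest: B = (-9, -10) with distance 6.3246.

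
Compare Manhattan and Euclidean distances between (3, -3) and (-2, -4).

L1 = |3 - (-2)| + |-3 - (-4)| = 5 + 1 = 6
L2 = √(5² + 1²) = √26 ≈ 5.099
L1 ≥ L2 always (equality iff movement is along one axis); L1 > L2 here.
Ratio L1/L2 = 6/√26 ≈ 1.1767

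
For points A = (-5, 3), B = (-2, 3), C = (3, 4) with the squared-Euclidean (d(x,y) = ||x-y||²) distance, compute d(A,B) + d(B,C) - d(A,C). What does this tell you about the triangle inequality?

d(A,B) = 3² + 0² = 9, d(B,C) = 5² + 1² = 26, d(A,C) = 8² + 1² = 65.
d(A,B) + d(B,C) - d(A,C) = 9 + 26 - 65 = 35 - 65 = -30. This is < 0, so the triangle inequality FAILS for these points (squared-Euclidean is not a metric).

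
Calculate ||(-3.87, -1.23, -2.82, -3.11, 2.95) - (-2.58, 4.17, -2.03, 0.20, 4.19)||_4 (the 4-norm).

(Σ|x_i - y_i|^4)^(1/4) = (|-3.87 - (-2.58)|^4 + |-1.23 - 4.17|^4 + |-2.82 - (-2.03)|^4 + |-3.11 - 0.2|^4 + |2.95 - 4.19|^4)^(1/4)
= (1.29^4 + 5.4^4 + 0.79^4 + 3.31^4 + 1.24^4)^(1/4) ≈ (2.7692 + 850.3056 + 0.3895 + 120.0361 + 2.3642)^(1/4) = (975.8646)^(1/4) ≈ 5.5892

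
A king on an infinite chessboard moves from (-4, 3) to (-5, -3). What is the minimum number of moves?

max(|x_i - y_i|) = max(|-4 - (-5)|, |3 - (-3)|) = max(1, 6) = 6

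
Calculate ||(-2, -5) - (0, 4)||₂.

√(Σ(x_i - y_i)²) = √((-2 - 0)² + (-5 - 4)²)
= √((-2)² + (-9)²) = √(4 + 81) = √85 ≈ 9.2195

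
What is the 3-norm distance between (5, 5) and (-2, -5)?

(Σ|x_i - y_i|^3)^(1/3) = (|5 - (-2)|^3 + |5 - (-5)|^3)^(1/3)
= (7^3 + 10^3)^(1/3) = (343 + 1000)^(1/3) = (1343)^(1/3) ≈ 11.033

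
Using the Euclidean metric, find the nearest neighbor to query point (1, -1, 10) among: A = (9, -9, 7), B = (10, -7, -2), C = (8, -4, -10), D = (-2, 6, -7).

Distances: d(A) ≈ 11.7047, d(B) ≈ 16.1555, d(C) ≈ 21.4009, d(D) ≈ 18.6279. Nearest: A = (9, -9, 7) with distance 11.7047.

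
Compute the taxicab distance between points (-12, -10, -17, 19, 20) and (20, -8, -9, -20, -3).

Σ|x_i - y_i| = |-12 - 20| + |-10 - (-8)| + |-17 - (-9)| + |19 - (-20)| + |20 - (-3)| = 32 + 2 + 8 + 39 + 23 = 104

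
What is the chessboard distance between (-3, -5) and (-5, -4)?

max(|x_i - y_i|) = max(|-3 - (-5)|, |-5 - (-4)|) = max(2, 1) = 2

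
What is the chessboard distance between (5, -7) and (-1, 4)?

max(|x_i - y_i|) = max(|5 - (-1)|, |-7 - 4|) = max(6, 11) = 11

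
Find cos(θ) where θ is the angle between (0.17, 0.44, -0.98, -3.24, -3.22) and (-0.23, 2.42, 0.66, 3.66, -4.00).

With u = (0.17, 0.44, -0.98, -3.24, -3.22), v = (-0.23, 2.42, 0.66, 3.66, -4.00):
u·v = 0.17·(-0.23) + 0.44·2.42 + (-0.98)·0.66 + (-3.24)·3.66 + (-3.22)·(-4) = (-0.0391) + 1.0648 + (-0.6468) + (-11.8584) + 12.88 = 1.4005.
|u| = √(0.17² + 0.44² + (-0.98)² + (-3.24)² + (-3.22)²) = √(0.0289 + 0.1936 + 0.9604 + 10.4976 + 10.3684) = √22.0489, |v| = √((-0.23)² + 2.42² + 0.66² + 3.66² + (-4)²) = √(0.0529 + 5.8564 + 0.4356 + 13.3956 + 16) = √35.7405.
cos θ = (u·v)/(|u||v|) = 1.4005/(√22.0489·√35.7405) ≈ 0.0499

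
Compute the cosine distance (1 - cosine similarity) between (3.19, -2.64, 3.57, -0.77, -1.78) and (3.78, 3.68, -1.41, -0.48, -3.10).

With u = (3.19, -2.64, 3.57, -0.77, -1.78), v = (3.78, 3.68, -1.41, -0.48, -3.10):
u·v = 3.19·3.78 + (-2.64)·3.68 + 3.57·(-1.41) + (-0.77)·(-0.48) + (-1.78)·(-3.1) = 12.0582 + (-9.7152) + (-5.0337) + 0.3696 + 5.518 = 3.1969.
|u| = √(3.19² + (-2.64)² + 3.57² + (-0.77)² + (-1.78)²) = √(10.1761 + 6.9696 + 12.7449 + 0.5929 + 3.1684) = √33.6519, |v| = √(3.78² + 3.68² + (-1.41)² + (-0.48)² + (-3.1)²) = √(14.2884 + 13.5424 + 1.9881 + 0.2304 + 9.61) = √39.6593.
cos θ = (u·v)/(|u||v|) = 3.1969/(√33.6519·√39.6593) ≈ 0.0875
Cosine distance = 1 - cos θ ≈ 1 - 0.0875 = 0.9125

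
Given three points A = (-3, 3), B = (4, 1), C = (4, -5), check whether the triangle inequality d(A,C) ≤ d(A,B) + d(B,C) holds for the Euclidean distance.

d(A,B) = √(7² + 2²) = √53 ≈ 7.2801, d(B,C) = √(0² + 6²) = √36 = 6, d(A,C) = √(7² + 8²) = √113 ≈ 10.6301.
d(A,C) ≈ 10.6301 ≤ 7.2801 + 6 = 13.2801. Triangle inequality is satisfied.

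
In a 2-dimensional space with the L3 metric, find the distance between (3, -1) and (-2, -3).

(Σ|x_i - y_i|^3)^(1/3) = (|3 - (-2)|^3 + |-1 - (-3)|^3)^(1/3)
= (5^3 + 2^3)^(1/3) = (125 + 8)^(1/3) = (133)^(1/3) ≈ 5.1045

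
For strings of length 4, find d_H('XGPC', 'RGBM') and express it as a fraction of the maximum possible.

Differing positions: 1, 3, 4. Hamming distance = 3. The maximum possible Hamming distance for length-4 strings is 4, so d_H/4 = 3/4 = 0.75.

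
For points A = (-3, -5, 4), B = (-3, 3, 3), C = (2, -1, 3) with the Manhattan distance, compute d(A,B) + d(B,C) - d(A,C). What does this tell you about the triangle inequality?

d(A,B) = 0 + 8 + 1 = 9, d(B,C) = 5 + 4 + 0 = 9, d(A,C) = 5 + 4 + 1 = 10.
d(A,B) + d(B,C) - d(A,C) = 9 + 9 - 10 = 18 - 10 = 8. This is ≥ 0, so the triangle inequality holds for these points.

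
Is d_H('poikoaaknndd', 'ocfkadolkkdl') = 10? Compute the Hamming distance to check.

Differing positions: 1, 2, 3, 5, 6, 7, 8, 9, 10, 12. Hamming distance = 10, so the claim is true.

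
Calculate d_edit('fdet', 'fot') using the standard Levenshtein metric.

Let D[i][j] be the edit distance between the first i characters of 'fdet' and the first j characters of 'fot', with D[i][0] = i, D[0][j] = j, and D[i][j] = D[i-1][j-1] if the characters match, else 1 + min(D[i-1][j], D[i][j-1], D[i-1][j-1]). Filling the table (rows: prefixes of 'fdet', columns: prefixes of 'fot'):
     ε  f  o  t
  ε  0  1  2  3
  f  1  0  1  2
  d  2  1  1  2
  e  3  2  2  2
  t  4  3  3  2
The bottom-right entry gives D[4][3] = 2, so no sequence of fewer than 2 edits works. Backtracking through the table gives one optimal edit sequence (2 edits):
  fdet → fet (del d @2)
  fet → fot (sub e→o @2)
Edit distance = 2.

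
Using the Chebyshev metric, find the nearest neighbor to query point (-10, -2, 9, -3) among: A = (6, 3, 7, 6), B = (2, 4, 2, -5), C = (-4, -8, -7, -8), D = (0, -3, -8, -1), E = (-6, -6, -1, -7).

Distances: d(A) = 16, d(B) = 12, d(C) = 16, d(D) = 17, d(E) = 10. Nearest: E = (-6, -6, -1, -7) with distance 10.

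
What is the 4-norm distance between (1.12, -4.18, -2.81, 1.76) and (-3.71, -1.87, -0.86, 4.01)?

(Σ|x_i - y_i|^4)^(1/4) = (|1.12 - (-3.71)|^4 + |-4.18 - (-1.87)|^4 + |-2.81 - (-0.86)|^4 + |1.76 - 4.01|^4)^(1/4)
= (4.83^4 + 2.31^4 + 1.95^4 + 2.25^4)^(1/4) ≈ (544.2376 + 28.474 + 14.459 + 25.6289)^(1/4) = (612.7995)^(1/4) ≈ 4.9754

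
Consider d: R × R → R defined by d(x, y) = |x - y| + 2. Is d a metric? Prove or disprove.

No. d fails identity of indiscernibles (specifically d(x,x) = 0): d(4, 4) = |4 - 4| + 2 = 0 + 2 = 2 ≠ 0.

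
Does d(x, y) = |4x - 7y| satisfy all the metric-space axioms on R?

No. d fails symmetry: d(8, 7) = |4·8 - 7·7| = |-17| = 17, but d(7, 8) = |4·7 - 7·8| = |-28| = 28. Since 17 ≠ 28, d(x,y) ≠ d(y,x) in general.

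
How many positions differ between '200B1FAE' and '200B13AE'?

Differing positions: 6. Hamming distance = 1.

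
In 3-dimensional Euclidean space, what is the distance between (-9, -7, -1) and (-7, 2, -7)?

√(Σ(x_i - y_i)²) = √((-9 - (-7))² + (-7 - 2)² + (-1 - (-7))²)
= √((-2)² + (-9)² + 6²) = √(4 + 81 + 36) = √121 = 11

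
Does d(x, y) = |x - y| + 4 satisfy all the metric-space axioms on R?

No. d fails identity of indiscernibles (specifically d(x,x) = 0): d(-6, -6) = |-6 - (-6)| + 4 = 0 + 4 = 4 ≠ 0.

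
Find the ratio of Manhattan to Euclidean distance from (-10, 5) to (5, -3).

L1 = |-10 - 5| + |5 - (-3)| = 15 + 8 = 23
L2 = √(15² + 8²) = √289 = 17
L1 ≥ L2 always (equality iff movement is along one axis); L1 > L2 here.
Ratio L1/L2 = 23/17 ≈ 1.3529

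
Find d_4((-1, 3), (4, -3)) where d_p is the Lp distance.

(Σ|x_i - y_i|^4)^(1/4) = (|-1 - 4|^4 + |3 - (-3)|^4)^(1/4)
= (5^4 + 6^4)^(1/4) = (625 + 1296)^(1/4) = (1921)^(1/4) ≈ 6.6204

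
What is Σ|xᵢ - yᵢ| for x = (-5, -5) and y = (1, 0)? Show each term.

Σ|x_i - y_i| = |-5 - 1| + |-5 - 0| = 6 + 5 = 11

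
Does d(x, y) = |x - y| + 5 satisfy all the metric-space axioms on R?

No. d fails identity of indiscernibles (specifically d(x,x) = 0): d(3, 3) = |3 - 3| + 5 = 0 + 5 = 5 ≠ 0.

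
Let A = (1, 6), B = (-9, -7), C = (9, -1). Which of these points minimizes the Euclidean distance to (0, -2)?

Distances: d(A) ≈ 8.0623, d(B) ≈ 10.2956, d(C) ≈ 9.0554. Nearest: A = (1, 6) with distance 8.0623.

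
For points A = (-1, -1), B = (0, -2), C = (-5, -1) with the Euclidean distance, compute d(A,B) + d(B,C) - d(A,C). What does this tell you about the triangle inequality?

d(A,B) = √(1² + 1²) = √2 ≈ 1.4142, d(B,C) = √(5² + 1²) = √26 ≈ 5.099, d(A,C) = √(4² + 0²) = √16 = 4.
d(A,B) + d(B,C) - d(A,C) = 1.4142 + 5.099 - 4 = 6.5132 - 4 = 2.5132 (to 4 decimal places). This is ≥ 0, so the triangle inequality holds for these points.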